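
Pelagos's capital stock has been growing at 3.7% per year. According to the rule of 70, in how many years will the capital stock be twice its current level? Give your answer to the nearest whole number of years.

about 19 years

At 3.7%, doubling takes about 70/3.7 = 18.92 years.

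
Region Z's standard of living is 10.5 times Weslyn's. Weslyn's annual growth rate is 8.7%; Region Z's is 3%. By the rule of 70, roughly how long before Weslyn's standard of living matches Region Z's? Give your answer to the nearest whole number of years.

42 years

Weslyn gains on Region Z at 8.7% − 3% = 5.7 points a year.
At that relative rate the gap halves every 70/5.7 ≈ 12.28 years.
A 10.5 times gap takes log₂(10.5) ≈ 3.39 halvings to close: 3.39 × 12.28 ≈ 42 years.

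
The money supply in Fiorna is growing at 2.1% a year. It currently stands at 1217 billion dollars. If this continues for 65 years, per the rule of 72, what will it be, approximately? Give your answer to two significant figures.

≈ 4500 billion dollars

It doubles every 72/2.1 ≈ 34.29 years, so 65 years is 1.90 doublings.
2^1.90 ≈ 3.73; 1217 × 3.73 ≈ 4500 billion dollars.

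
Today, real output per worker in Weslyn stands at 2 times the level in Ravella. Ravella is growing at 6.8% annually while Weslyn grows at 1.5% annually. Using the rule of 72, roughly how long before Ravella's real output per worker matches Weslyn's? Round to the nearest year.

about 14 years

Ravella gains on Weslyn at 6.8% − 1.5% = 5.3 points a year.
At that relative rate the gap halves every 72/5.3 ≈ 13.58 years.
A 2 times gap closes after 1 halving: 1 × 13.58 ≈ 14 years.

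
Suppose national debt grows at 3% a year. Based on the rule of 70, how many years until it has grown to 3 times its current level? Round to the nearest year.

≈ 37 years

One doubling takes 70/3 = 23.33 years.
3× is log₂ 3 ≈ 1.58 doublings, so ≈ 1.58 × 23.33 = 37 years.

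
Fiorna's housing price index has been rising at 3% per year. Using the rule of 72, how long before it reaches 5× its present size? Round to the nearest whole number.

56 years

At 3% it doubles every 72/3 ≈ 24.00 years.
Reaching 5× takes log₂(5) ≈ 2.32 doublings.
2.32 × 24.00 ≈ 56 years.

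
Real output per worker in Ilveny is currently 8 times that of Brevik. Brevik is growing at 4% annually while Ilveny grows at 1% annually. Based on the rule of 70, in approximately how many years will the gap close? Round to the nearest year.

What matters is the difference: 3 pp.
Rule of 70 on the gap: the ratio halves every 70/3 ≈ 23.33 years.
An 8 times gap closes after 3 halvings: 3 × 23.33 ≈ 70 years.

approximately 70 years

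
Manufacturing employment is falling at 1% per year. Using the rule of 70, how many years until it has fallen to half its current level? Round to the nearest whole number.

roughly 70 years

Halving time ≈ 70 / 1 = 70.00 → 70 years.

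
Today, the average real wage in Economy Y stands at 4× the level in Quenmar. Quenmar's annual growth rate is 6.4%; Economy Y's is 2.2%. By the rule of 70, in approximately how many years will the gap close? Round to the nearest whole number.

about 33 years

Quenmar gains on Economy Y at 6.4% − 2.2% = 4.2 points a year.
At that relative rate the gap halves every 70/4.2 ≈ 16.67 years.
A 4× gap closes after 2 halvings: 2 × 16.67 ≈ 33 years.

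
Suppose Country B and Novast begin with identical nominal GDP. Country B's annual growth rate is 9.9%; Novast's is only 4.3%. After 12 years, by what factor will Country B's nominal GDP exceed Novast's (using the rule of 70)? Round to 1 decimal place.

roughly 1.9 times

Country B pulls ahead at 5.6 pp per year, so the ratio doubles every 70/5.6 ≈ 12.50 years.
In 12 years that's 0.96 doublings: 2^0.96 ≈ 1.9.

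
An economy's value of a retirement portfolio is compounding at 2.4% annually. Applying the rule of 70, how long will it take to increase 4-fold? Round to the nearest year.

about 58 years

One doubling takes 70/2.4 = 29.17 years.
Getting to 4× needs 2 doublings: 2 × 29.17 ≈ 58 years.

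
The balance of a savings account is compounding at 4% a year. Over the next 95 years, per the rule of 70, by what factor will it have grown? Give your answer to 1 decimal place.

43.1 times

Doubling time ≈ 70/4 = 17.50 years.
95 years / 17.50 ≈ 5.43 doublings → factor 2^5.43 ≈ 43.1.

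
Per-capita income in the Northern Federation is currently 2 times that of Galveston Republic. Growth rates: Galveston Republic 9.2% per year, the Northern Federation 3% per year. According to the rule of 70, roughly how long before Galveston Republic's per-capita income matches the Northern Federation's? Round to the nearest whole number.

11 years

The growth-rate gap is 9.2% − 3% = 6.2 percentage points.
So the ratio between them halves every 70/6.2 ≈ 11.29 years.
A 2 times gap closes after 1 halving: 1 × 11.29 ≈ 11 years.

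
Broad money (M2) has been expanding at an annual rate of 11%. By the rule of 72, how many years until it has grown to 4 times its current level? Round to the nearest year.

≈ 13 years

Doubling time ≈ 72/11 = 6.55 years.
4 = 2^2, so 2 doublings → 13 years.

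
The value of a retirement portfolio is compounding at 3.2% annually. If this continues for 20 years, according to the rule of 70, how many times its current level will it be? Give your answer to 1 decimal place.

Doubling time ≈ 70/3.2 = 21.88 years.
20 years / 21.88 ≈ 0.91 doublings → factor 2^0.91 ≈ 1.9.

around 1.9 times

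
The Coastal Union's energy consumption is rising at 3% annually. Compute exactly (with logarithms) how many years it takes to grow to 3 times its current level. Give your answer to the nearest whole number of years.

37 years

t = ln(3) / ln(1 + 0.03) = 1.0986 / 0.029559 ≈ 37.17.
≈ 37 years.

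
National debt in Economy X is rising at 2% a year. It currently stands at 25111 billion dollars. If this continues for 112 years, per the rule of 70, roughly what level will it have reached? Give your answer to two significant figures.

It doubles every 70/2 ≈ 35.00 years, so 112 years is 3.20 doublings.
2^3.20 ≈ 9.19; 25111 × 9.19 ≈ 230000 billion dollars.

230000 billion dollars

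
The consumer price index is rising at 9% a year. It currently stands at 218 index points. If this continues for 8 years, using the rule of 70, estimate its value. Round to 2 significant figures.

It doubles every 70/9 ≈ 7.78 years, so 8 years is 1.03 doublings.
2^1.03 ≈ 2.04; 218 × 2.04 ≈ 440 index points.

440 index points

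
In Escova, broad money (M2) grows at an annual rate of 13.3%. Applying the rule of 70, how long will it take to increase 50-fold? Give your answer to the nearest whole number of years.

Doubling time ≈ 70/13.3 = 5.26 years.
50× is log₂ 50 ≈ 5.64 doublings, so ≈ 5.64 × 5.26 = 30 years.

≈ 30 years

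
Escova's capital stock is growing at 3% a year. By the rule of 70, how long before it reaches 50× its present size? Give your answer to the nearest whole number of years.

Doubling time ≈ 70/3 = 23.33 years.
50× is log₂ 50 ≈ 5.64 doublings, so ≈ 5.64 × 23.33 = 132 years.

approximately 132 years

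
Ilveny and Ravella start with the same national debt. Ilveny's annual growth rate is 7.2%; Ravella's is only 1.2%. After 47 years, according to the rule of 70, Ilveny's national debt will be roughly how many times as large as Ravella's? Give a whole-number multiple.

Only the 6-point difference matters.
70/6 ≈ 11.67 years per doubling of the ratio; 47 years gives 4.03 doublings, so ≈ 16×.

about 16 times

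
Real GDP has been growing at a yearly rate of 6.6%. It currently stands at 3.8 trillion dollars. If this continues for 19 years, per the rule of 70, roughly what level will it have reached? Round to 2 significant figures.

around 13 trillion dollars

Doubling time ≈ 70/6.6 = 10.61 years.
19 years is 19/10.61 ≈ 1.79 doublings, a factor of 2^1.79 ≈ 3.46.
3.8 × 3.46 ≈ 13 trillion dollars.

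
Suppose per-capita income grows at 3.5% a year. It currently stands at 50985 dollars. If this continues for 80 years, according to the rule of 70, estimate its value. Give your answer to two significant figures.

around 820000 dollars

Doubling time ≈ 70/3.5 = 20.00 years.
80 years is 80/20.00 ≈ 4.00 doublings, a factor of 2^4.00 ≈ 16.00.
50985 × 16.00 ≈ 820000 dollars.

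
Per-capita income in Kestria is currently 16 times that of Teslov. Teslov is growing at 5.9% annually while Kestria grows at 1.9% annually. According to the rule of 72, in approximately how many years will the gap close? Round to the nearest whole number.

The growth-rate gap is 5.9% − 1.9% = 4 percentage points.
So the ratio between them halves every 72/4 ≈ 18.00 years.
A 16 times gap closes after 4 halvings: 4 × 18.00 ≈ 72 years.

approximately 72 years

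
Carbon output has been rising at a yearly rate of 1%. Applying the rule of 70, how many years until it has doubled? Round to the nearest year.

approximately 70 years

Doubling time ≈ 70 / 1 = 70.00 years.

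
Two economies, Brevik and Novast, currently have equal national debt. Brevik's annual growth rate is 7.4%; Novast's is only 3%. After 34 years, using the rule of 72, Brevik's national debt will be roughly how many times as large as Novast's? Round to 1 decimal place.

about 4.2 times

Only the 4.4-point difference matters.
72/4.4 ≈ 16.36 years per doubling of the ratio; 34 years gives 2.08 doublings, so ≈ 4.2×.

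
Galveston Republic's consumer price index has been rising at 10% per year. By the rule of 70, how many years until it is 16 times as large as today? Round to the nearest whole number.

At 10% it doubles every 70/10 ≈ 7.00 years.
16× is 4 doublings, so 4 × 7.00 ≈ 28 years.

around 28 years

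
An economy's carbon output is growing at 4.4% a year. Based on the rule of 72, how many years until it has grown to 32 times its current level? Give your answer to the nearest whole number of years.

Doubling time ≈ 72/4.4 = 16.36 years.
32× is 5 doublings, so 5 × 16.36 ≈ 82 years.

about 82 years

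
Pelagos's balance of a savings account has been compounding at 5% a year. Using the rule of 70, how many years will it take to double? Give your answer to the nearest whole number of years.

At 5%, doubling takes about 70/5 = 14.00 years.

≈ 14 years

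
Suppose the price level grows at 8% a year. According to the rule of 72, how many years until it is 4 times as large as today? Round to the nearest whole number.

around 18 years

One doubling takes 72/8 = 9.00 years.
4× is 2 doublings, so 2 × 9.00 ≈ 18 years.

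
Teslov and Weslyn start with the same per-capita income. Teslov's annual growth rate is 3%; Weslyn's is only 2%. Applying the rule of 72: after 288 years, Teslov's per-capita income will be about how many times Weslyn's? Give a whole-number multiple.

Teslov pulls ahead at 1 pp per year, so the ratio doubles every 72/1 ≈ 72.00 years.
In 288 years that's 4.00 doublings: 2^4.00 ≈ 16.

roughly 16 times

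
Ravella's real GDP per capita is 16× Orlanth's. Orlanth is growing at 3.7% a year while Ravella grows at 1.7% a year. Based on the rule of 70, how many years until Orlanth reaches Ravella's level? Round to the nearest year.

around 140 years

What matters is the difference: 2 pp.
Rule of 70 on the gap: the ratio halves every 70/2 ≈ 35.00 years.
A 16× gap closes after 4 halvings: 4 × 35.00 ≈ 140 years.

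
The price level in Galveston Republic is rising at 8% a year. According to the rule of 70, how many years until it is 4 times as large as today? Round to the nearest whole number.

around 18 years

One doubling takes 70/8 = 8.75 years.
4 = 2^2, so 2 doublings → 18 years.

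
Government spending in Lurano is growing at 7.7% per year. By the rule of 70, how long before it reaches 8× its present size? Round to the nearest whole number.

about 27 years

At 7.7% it doubles every 70/7.7 ≈ 9.09 years.
8 = 2^3, so 3 doublings → 27 years.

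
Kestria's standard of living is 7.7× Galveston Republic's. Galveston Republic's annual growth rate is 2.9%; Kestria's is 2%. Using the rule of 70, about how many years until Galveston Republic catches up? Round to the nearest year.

Galveston Republic gains on Kestria at 2.9% − 2% = 0.9 points a year.
At that relative rate the gap halves every 70/0.9 ≈ 77.78 years.
A 7.7× gap takes log₂(7.7) ≈ 2.94 halvings to close: 2.94 × 77.78 ≈ 229 years.

about 229 years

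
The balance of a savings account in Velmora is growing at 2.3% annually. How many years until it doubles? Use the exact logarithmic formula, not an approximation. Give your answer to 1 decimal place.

t = ln(2) / ln(1 + 0.023) = 0.6931 / 0.022739 ≈ 30.48.

30.5 years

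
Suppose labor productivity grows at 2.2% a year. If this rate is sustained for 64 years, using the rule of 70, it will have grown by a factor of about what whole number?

Doubling time ≈ 70/2.2 = 31.82 years.
64/31.82 ≈ 2 doublings, so about 2^2 = 4×.

around 4 times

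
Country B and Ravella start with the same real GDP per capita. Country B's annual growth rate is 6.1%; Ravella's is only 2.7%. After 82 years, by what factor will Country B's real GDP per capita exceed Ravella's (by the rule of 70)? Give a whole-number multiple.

Only the 3.4-point difference matters.
70/3.4 ≈ 20.59 years per doubling of the ratio; 82 years gives 3.98 doublings, so ≈ 16×.

around 16 times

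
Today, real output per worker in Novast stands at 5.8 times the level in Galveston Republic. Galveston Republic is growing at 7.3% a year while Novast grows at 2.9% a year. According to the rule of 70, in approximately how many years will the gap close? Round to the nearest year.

Galveston Republic gains on Novast at 7.3% − 2.9% = 4.4 points a year.
At that relative rate the gap halves every 70/4.4 ≈ 15.91 years.
A 5.8 times gap takes log₂(5.8) ≈ 2.54 halvings to close: 2.54 × 15.91 ≈ 40 years.

around 40 years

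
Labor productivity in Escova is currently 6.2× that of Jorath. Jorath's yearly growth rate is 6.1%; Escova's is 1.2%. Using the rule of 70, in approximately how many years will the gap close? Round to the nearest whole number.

Jorath gains on Escova at 6.1% − 1.2% = 4.9 points a year.
At that relative rate the gap halves every 70/4.9 ≈ 14.29 years.
A 6.2× gap takes log₂(6.2) ≈ 2.63 halvings to close: 2.63 × 14.29 ≈ 38 years.

roughly 38 years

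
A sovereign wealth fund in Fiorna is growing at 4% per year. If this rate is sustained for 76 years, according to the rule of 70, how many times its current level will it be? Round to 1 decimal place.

Doubling time ≈ 70/4 = 17.50 years.
76 years / 17.50 ≈ 4.34 doublings → factor 2^4.34 ≈ 20.3.

20.3 times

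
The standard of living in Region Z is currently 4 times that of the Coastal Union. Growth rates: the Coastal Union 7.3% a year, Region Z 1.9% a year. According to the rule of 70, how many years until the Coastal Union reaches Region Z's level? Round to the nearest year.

around 26 years

The growth-rate gap is 7.3% − 1.9% = 5.4 percentage points.
So the ratio between them halves every 70/5.4 ≈ 12.96 years.
A 4 times gap closes after 2 halvings: 2 × 12.96 ≈ 26 years.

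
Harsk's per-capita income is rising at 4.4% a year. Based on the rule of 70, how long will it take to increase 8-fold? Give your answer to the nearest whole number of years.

At 4.4% it doubles every 70/4.4 ≈ 15.91 years.
8× is 3 doublings, so 3 × 15.91 ≈ 48 years.

around 48 years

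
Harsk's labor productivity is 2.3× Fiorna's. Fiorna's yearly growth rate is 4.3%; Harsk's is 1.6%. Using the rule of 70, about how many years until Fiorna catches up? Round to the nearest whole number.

≈ 31 years

What matters is the difference: 2.7 pp.
Rule of 70 on the gap: the ratio halves every 70/2.7 ≈ 25.93 years.
A 2.3× gap takes log₂(2.3) ≈ 1.20 halvings to close: 1.20 × 25.93 ≈ 31 years.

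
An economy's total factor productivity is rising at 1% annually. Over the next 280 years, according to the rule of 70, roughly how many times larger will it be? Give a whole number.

70/1 ≈ 70.00 years per doubling.
280 years fits 4 doublings: 2^4 = 16.

≈ 16 times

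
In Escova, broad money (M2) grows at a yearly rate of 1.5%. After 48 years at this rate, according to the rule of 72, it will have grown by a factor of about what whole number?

roughly 2 times

Doubling time ≈ 72/1.5 = 48.00 years.
48/48.00 ≈ 1 doubling, so about 2^1 = 2×.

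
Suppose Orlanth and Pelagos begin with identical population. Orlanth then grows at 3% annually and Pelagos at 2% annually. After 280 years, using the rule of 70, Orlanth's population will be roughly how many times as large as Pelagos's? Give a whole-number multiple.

Orlanth pulls ahead at 1 pp per year, so the ratio doubles every 70/1 ≈ 70.00 years.
In 280 years that's 4.00 doublings: 2^4.00 ≈ 16.

around 16 times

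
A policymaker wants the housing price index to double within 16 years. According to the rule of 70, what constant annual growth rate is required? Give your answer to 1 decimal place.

70 / 16 ≈ 4.38, so about 4.4% annually.

4.4%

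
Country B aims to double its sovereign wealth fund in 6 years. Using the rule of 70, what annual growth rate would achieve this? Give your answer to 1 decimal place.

70 / 6 ≈ 11.67, so about 11.7% a year.

roughly 11.7% a year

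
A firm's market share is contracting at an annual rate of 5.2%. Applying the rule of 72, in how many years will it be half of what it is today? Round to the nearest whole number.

Halving time ≈ 72 / 5.2 = 13.85 → 14 years.

around 14 years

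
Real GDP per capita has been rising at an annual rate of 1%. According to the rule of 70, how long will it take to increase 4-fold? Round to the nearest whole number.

140 years

At 1% it doubles every 70/1 ≈ 70.00 years.
Getting to 4× needs 2 doublings: 2 × 70.00 ≈ 140 years.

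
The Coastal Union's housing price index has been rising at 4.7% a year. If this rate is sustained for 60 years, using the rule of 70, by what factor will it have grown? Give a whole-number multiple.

Doubling time ≈ 70/4.7 = 14.89 years.
60/14.89 ≈ 4 doublings, so about 2^4 = 16×.

around 16 times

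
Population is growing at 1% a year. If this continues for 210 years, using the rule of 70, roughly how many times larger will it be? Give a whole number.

roughly 8 times

Doubling time ≈ 70/1 = 70.00 years.
210/70.00 ≈ 3 doublings, so about 2^3 = 8×.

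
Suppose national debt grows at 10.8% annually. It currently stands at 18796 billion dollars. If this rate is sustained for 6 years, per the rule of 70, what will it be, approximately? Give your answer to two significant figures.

Doubling time ≈ 70/10.8 = 6.48 years.
6 years is 6/6.48 ≈ 0.93 doublings, a factor of 2^0.93 ≈ 1.91.
18796 × 1.91 ≈ 36000 billion dollars.

approximately 36000 billion dollars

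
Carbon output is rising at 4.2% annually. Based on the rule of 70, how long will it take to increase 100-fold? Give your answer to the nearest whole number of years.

At 4.2% it doubles every 70/4.2 ≈ 16.67 years.
Reaching 100× takes log₂(100) ≈ 6.64 doublings.
6.64 × 16.67 ≈ 111 years.

around 111 years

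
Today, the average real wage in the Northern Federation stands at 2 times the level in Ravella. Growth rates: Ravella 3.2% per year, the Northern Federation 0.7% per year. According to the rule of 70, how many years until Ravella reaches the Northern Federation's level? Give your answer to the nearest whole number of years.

28 years

The growth-rate gap is 3.2% − 0.7% = 2.5 percentage points.
So the ratio between them halves every 70/2.5 ≈ 28.00 years.
A 2 times gap closes after 1 halving: 1 × 28.00 ≈ 28 years.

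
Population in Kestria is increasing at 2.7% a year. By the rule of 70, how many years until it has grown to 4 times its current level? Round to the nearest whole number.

roughly 52 years

At 2.7% it doubles every 70/2.7 ≈ 25.93 years.
4 = 2^2, so 2 doublings → 52 years.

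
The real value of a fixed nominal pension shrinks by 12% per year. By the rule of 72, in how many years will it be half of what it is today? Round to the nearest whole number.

The rule works in reverse for decay: 72/12 ≈ 6.00 years to halve.

approximately 6 years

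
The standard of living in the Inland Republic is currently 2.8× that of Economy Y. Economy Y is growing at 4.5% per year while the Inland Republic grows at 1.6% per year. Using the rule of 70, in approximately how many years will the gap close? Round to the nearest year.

about 36 years

The growth-rate gap is 4.5% − 1.6% = 2.9 percentage points.
So the ratio between them halves every 70/2.9 ≈ 24.14 years.
A 2.8× gap takes log₂(2.8) ≈ 1.49 halvings to close: 1.49 × 24.14 ≈ 36 years.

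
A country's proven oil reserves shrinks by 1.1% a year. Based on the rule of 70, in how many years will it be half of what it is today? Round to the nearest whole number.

Halving time ≈ 70 / 1.1 = 63.64 → 64 years.

roughly 64 years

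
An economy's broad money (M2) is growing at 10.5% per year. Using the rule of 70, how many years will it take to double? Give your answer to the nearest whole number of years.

At 10.5%, doubling takes about 70/10.5 = 6.67 years.

around 7 years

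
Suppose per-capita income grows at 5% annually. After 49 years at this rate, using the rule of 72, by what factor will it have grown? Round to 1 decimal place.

Doubling time ≈ 72/5 = 14.40 years.
49 years / 14.40 ≈ 3.40 doublings → factor 2^3.40 ≈ 10.6.

around 10.6 times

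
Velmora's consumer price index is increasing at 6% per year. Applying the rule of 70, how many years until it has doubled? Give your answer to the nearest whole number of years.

12 years

At 6%, doubling takes about 70/6 = 11.67 years.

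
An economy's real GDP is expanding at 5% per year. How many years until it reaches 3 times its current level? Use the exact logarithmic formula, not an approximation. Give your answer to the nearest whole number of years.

23 years

t = ln(3) / ln(1 + 0.05) = 1.0986 / 0.048790 ≈ 22.52.
≈ 23 years.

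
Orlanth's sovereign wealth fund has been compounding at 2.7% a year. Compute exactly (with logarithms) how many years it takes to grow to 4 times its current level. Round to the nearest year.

t = ln(4) / ln(1 + 0.027) = 1.3863 / 0.026642 ≈ 52.03.
≈ 52 years.

52 years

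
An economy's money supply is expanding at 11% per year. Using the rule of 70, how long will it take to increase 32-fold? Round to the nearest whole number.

One doubling takes 70/11 = 6.36 years.
32× is 5 doublings, so 5 × 6.36 ≈ 32 years.

around 32 years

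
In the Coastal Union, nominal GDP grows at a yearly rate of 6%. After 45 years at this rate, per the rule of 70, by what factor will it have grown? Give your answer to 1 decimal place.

Doubles every ≈ 11.67 years (70/6).
45 years is 3.86 doublings; 2^3.86 ≈ 14.5×.

around 14.5 times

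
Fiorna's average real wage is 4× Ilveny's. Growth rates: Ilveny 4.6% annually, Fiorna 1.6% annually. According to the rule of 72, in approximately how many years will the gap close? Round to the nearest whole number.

48 years

The growth-rate gap is 4.6% − 1.6% = 3 percentage points.
So the ratio between them halves every 72/3 ≈ 24.00 years.
A 4× gap closes after 2 halvings: 2 × 24.00 ≈ 48 years.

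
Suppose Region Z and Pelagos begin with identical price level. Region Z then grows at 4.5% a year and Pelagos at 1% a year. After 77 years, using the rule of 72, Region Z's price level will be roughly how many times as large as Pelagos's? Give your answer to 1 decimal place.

≈ 13.4 times

Rate gap = 4.5% − 1% = 3.5 points.
The ratio doubles every 72/3.5 ≈ 20.57 years.
77/20.57 ≈ 3.74 doublings → ratio ≈ 2^3.74 ≈ 13.4.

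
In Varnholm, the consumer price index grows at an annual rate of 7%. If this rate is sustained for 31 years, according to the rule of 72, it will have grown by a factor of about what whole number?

At 7% one doubling takes ≈ 10.29 years; 31 years is 3 of them, so ×8.

≈ 8 times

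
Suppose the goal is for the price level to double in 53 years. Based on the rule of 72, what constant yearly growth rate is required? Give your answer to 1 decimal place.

72 / 53 ≈ 1.36, so about 1.4% per year.

approximately 1.4% per year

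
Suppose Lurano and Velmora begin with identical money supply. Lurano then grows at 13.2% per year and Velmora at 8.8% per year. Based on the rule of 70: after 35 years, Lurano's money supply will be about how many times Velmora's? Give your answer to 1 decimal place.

Rate gap = 13.2% − 8.8% = 4.4 points.
The ratio doubles every 70/4.4 ≈ 15.91 years.
35/15.91 ≈ 2.20 doublings → ratio ≈ 2^2.20 ≈ 4.6.

around 4.6 times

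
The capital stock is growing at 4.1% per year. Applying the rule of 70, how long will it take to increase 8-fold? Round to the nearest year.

One doubling takes 70/4.1 = 17.07 years.
8 = 2^3, so 3 doublings → 51 years.

approximately 51 years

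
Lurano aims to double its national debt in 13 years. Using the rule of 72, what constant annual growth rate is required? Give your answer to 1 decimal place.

72 / 13 ≈ 5.54, so about 5.5% a year.

approximately 5.5%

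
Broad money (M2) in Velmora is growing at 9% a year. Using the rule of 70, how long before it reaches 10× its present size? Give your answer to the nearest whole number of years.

Doubling time ≈ 70/9 = 7.78 years.
10× is log₂ 10 ≈ 3.32 doublings, so ≈ 3.32 × 7.78 = 26 years.

approximately 26 years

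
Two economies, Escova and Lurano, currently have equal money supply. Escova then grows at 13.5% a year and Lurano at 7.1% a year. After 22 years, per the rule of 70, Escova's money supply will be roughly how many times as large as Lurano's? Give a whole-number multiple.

≈ 4 times

Rate gap = 13.5% − 7.1% = 6.4 points.
The ratio doubles every 70/6.4 ≈ 10.94 years.
22/10.94 ≈ 2.01 doublings → ratio ≈ 2^2.01 ≈ 4.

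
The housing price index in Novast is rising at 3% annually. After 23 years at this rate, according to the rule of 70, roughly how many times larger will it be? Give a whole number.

2 times

At 3% one doubling takes ≈ 23.33 years; 23 years is 1 of them, so ×2.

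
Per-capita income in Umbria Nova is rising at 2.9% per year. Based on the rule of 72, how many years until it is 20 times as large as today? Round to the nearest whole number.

≈ 107 years

Doubling time ≈ 72/2.9 = 24.83 years.
20× is log₂ 20 ≈ 4.32 doublings, so ≈ 4.32 × 24.83 = 107 years.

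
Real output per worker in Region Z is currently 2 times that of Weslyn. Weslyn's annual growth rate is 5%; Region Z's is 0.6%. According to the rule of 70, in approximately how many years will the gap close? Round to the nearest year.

What matters is the difference: 4.4 pp.
Rule of 70 on the gap: the ratio halves every 70/4.4 ≈ 15.91 years.
A 2 times gap closes after 1 halving: 1 × 15.91 ≈ 16 years.

around 16 years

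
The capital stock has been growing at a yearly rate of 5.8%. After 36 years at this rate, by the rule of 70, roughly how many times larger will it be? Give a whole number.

≈ 8 times

At 5.8% one doubling takes ≈ 12.07 years; 36 years is 3 of them, so ×8.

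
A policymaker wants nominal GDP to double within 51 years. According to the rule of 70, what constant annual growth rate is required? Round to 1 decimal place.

70 / 51 ≈ 1.37, so about 1.4% a year.

approximately 1.4% a year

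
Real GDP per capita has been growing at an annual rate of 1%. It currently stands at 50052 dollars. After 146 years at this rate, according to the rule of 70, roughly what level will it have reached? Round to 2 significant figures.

around 210000 dollars

It doubles every 70/1 ≈ 70.00 years, so 146 years is 2.09 doublings.
2^2.09 ≈ 4.26; 50052 × 4.26 ≈ 210000 dollars.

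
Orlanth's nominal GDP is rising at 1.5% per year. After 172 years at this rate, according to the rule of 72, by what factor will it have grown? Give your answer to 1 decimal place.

roughly 12.0 times

Doubling time ≈ 72/1.5 = 48.00 years.
172 years / 48.00 ≈ 3.58 doublings → factor 2^3.58 ≈ 12.0.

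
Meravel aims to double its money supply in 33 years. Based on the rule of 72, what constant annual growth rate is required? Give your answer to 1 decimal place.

72 / 33 ≈ 2.18, so about 2.2% annually.

about 2.2%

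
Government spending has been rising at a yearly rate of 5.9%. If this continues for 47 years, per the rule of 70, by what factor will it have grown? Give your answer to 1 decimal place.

15.6 times

Doubling time ≈ 70/5.9 = 11.86 years.
47 years / 11.86 ≈ 3.96 doublings → factor 2^3.96 ≈ 15.6.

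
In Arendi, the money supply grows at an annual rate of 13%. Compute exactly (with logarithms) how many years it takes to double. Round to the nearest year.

6 years

t = ln(2) / ln(1 + 0.13) = 0.6931 / 0.122218 ≈ 5.67.
≈ 6 years.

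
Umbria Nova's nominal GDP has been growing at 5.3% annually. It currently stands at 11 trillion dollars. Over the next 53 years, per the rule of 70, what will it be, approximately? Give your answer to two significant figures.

Doubling time ≈ 70/5.3 = 13.21 years.
53 years is 53/13.21 ≈ 4.01 doublings, a factor of 2^4.01 ≈ 16.11.
11 × 16.11 ≈ 180 trillion dollars.

180 trillion dollars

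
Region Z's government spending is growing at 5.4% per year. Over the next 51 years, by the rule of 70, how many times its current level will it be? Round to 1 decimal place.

Doubling time ≈ 70/5.4 = 12.96 years.
51 years / 12.96 ≈ 3.94 doublings → factor 2^3.94 ≈ 15.3.

around 15.3 times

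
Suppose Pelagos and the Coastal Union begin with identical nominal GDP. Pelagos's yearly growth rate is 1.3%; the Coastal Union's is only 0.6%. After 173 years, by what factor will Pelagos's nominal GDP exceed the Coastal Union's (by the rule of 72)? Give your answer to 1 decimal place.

around 3.2 times

Rate gap = 1.3% − 0.6% = 0.7 points.
The ratio doubles every 72/0.7 ≈ 102.86 years.
173/102.86 ≈ 1.68 doublings → ratio ≈ 2^1.68 ≈ 3.2.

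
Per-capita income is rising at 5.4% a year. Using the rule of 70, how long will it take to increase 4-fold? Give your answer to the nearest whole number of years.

approximately 26 years

Doubling time ≈ 70/5.4 = 12.96 years.
4× is 2 doublings, so 2 × 12.96 ≈ 26 years.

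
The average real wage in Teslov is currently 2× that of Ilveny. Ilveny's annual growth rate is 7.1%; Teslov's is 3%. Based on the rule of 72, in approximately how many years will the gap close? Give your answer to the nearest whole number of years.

18 years

Ilveny gains on Teslov at 7.1% − 3% = 4.1 points a year.
At that relative rate the gap halves every 72/4.1 ≈ 17.56 years.
A 2× gap closes after 1 halving: 1 × 17.56 ≈ 18 years.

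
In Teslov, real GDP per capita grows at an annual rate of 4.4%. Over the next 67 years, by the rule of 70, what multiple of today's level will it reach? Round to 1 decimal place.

Doubles every ≈ 15.91 years (70/4.4).
67 years is 4.21 doublings; 2^4.21 ≈ 18.5×.

around 18.5 times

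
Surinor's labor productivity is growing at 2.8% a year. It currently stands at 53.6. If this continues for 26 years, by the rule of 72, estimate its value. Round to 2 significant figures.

approximately 110

It doubles every 72/2.8 ≈ 25.71 years, so 26 years is 1.01 doublings.
2^1.01 ≈ 2.01; 53.6 × 2.01 ≈ 110.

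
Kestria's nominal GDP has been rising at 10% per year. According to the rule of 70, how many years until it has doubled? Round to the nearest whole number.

70/10 ≈ 7.00, so it doubles roughly every 7 years.

≈ 7 years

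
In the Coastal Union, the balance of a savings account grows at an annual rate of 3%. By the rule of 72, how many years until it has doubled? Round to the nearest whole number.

At 3%, doubling takes about 72/3 = 24.00 years.

around 24 years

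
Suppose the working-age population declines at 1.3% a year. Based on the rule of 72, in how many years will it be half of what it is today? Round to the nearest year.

around 55 years

Falling at 1.3%, it halves about every 72/1.3 = 55.38 years.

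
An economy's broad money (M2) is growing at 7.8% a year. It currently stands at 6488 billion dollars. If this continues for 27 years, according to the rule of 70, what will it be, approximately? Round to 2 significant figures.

Doubling time ≈ 70/7.8 = 8.97 years.
27 years is 27/8.97 ≈ 3.01 doublings, a factor of 2^3.01 ≈ 8.06.
6488 × 8.06 ≈ 52000 billion dollars.

approximately 52000 billion dollars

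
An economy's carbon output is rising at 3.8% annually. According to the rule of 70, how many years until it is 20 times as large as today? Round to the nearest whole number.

around 80 years

At 3.8% it doubles every 70/3.8 ≈ 18.42 years.
20× is log₂ 20 ≈ 4.32 doublings, so ≈ 4.32 × 18.42 = 80 years.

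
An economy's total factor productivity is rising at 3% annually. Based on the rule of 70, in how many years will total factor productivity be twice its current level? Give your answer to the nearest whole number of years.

70/3 ≈ 23.33, so it doubles roughly every 23 years.

approximately 23 years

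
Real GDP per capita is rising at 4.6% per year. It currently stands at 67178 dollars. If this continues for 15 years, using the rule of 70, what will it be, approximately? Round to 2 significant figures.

Doubling time ≈ 70/4.6 = 15.22 years.
15 years is 15/15.22 ≈ 0.99 doublings, a factor of 2^0.99 ≈ 1.99.
67178 × 1.99 ≈ 130000 dollars.

approximately 130000 dollars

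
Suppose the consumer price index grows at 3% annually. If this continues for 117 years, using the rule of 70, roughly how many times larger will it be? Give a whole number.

roughly 32 times

Doubling time ≈ 70/3 = 23.33 years.
117/23.33 ≈ 5 doublings, so about 2^5 = 32×.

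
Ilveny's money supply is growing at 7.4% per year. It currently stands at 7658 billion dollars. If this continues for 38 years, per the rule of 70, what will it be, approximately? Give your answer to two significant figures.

120000 billion dollars

Doubling time ≈ 70/7.4 = 9.46 years.
38 years is 38/9.46 ≈ 4.02 doublings, a factor of 2^4.02 ≈ 16.22.
7658 × 16.22 ≈ 120000 billion dollars.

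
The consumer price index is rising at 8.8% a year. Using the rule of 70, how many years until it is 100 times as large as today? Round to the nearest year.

Doubling time ≈ 70/8.8 = 7.95 years.
Reaching 100× takes log₂(100) ≈ 6.64 doublings.
6.64 × 7.95 ≈ 53 years.

53 years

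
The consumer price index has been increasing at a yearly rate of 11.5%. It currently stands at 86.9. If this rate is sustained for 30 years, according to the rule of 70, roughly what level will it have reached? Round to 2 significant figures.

around 2600

It doubles every 70/11.5 ≈ 6.09 years, so 30 years is 4.93 doublings.
2^4.93 ≈ 30.48; 86.9 × 30.48 ≈ 2600.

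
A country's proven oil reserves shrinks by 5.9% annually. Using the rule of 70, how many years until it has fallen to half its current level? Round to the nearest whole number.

about 12 years

Falling at 5.9%, it halves about every 70/5.9 = 11.86 years.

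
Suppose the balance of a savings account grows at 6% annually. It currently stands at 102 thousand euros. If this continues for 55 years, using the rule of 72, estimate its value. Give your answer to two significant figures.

Doubling time ≈ 72/6 = 12.00 years.
55 years is 55/12.00 ≈ 4.58 doublings, a factor of 2^4.58 ≈ 23.92.
102 × 23.92 ≈ 2400 thousand euros.

around 2400 thousand euros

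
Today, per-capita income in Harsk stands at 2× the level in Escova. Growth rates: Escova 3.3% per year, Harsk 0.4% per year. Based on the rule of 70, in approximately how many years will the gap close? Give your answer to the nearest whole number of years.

roughly 24 years

The growth-rate gap is 3.3% − 0.4% = 2.9 percentage points.
So the ratio between them halves every 70/2.9 ≈ 24.14 years.
A 2× gap closes after 1 halving: 1 × 24.14 ≈ 24 years.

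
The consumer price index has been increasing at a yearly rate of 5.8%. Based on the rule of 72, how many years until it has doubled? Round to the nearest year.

roughly 12 years

Doubling time ≈ 72 / 5.8 = 12.41 years.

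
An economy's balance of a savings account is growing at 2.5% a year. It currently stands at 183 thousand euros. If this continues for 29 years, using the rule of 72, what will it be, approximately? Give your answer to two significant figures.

It doubles every 72/2.5 ≈ 28.80 years, so 29 years is 1.01 doublings.
2^1.01 ≈ 2.01; 183 × 2.01 ≈ 370 thousand euros.

370 thousand euros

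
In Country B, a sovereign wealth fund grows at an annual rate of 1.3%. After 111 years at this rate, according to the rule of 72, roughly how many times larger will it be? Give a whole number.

Doubling time ≈ 72/1.3 = 55.38 years.
111/55.38 ≈ 2 doublings, so about 2^2 = 4×.

about 4 times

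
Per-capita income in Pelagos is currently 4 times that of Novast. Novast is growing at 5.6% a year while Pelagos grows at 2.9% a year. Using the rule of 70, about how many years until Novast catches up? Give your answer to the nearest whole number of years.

What matters is the difference: 2.7 pp.
Rule of 70 on the gap: the ratio halves every 70/2.7 ≈ 25.93 years.
A 4 times gap closes after 2 halvings: 2 × 25.93 ≈ 52 years.

≈ 52 years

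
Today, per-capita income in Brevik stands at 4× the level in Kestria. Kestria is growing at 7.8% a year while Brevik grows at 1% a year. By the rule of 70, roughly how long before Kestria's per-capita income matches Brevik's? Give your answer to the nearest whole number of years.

roughly 21 years

Kestria gains on Brevik at 7.8% − 1% = 6.8 points a year.
At that relative rate the gap halves every 70/6.8 ≈ 10.29 years.
A 4× gap closes after 2 halvings: 2 × 10.29 ≈ 21 years.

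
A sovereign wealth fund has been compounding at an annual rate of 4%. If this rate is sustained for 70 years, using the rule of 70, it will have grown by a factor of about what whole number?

Doubling time ≈ 70/4 = 17.50 years.
70/17.50 ≈ 4 doublings, so about 2^4 = 16×.

about 16 times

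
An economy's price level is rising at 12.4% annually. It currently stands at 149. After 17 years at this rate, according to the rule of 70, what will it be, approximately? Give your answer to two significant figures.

around 1200

It doubles every 70/12.4 ≈ 5.65 years, so 17 years is 3.01 doublings.
2^3.01 ≈ 8.06; 149 × 8.06 ≈ 1200.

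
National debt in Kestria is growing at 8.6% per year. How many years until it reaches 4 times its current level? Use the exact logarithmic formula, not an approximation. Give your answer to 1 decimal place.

16.8 years

t = ln(4) / ln(1 + 0.086) = 1.3863 / 0.082501 ≈ 16.80.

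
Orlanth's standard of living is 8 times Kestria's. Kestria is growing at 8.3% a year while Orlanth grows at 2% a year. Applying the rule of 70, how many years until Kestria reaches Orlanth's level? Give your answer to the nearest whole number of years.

33 years

The growth-rate gap is 8.3% − 2% = 6.3 percentage points.
So the ratio between them halves every 70/6.3 ≈ 11.11 years.
An 8 times gap closes after 3 halvings: 3 × 11.11 ≈ 33 years.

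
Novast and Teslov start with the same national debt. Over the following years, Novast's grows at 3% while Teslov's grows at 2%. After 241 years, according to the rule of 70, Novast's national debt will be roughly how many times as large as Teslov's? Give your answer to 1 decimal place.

≈ 10.9 times

Only the 1-point difference matters.
70/1 ≈ 70.00 years per doubling of the ratio; 241 years gives 3.44 doublings, so ≈ 10.9×.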